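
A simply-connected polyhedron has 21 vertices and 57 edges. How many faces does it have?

Here V − E + F = 2.
F = 2 − V + E = 2 − 21 + 57 = 38.

38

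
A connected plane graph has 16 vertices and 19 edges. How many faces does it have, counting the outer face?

Euler's formula for a connected plane graph: V − E + F = 2, so F = 2 − 16 + 19 = 5.

5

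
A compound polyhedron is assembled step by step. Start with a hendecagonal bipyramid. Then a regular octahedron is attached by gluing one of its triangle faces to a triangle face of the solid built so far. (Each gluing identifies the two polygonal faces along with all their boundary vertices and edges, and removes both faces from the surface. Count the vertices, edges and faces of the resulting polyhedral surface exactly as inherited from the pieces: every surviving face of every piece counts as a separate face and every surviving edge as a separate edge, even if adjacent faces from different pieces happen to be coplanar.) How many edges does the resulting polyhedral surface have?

A hendecagonal bipyramid: V=13, E=33, F=22.
Attach a regular octahedron (V=6, E=12, F=8) along a 3-gon: merge 3 vertices and 3 edges, delete both glued faces → V=16, E=42, F=28.
Check: V − E + F = 16 − 42 + 28 = 2.

42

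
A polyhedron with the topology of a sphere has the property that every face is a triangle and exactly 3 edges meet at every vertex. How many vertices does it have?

Each face has 3 edges and each edge borders two faces, so 2E = 3F.
Each vertex has degree 3, so 3V = 2E and hence V = 3F/3.
Euler: V − E + F = 2 ⇒ (3F/3) − (3F/2) + F = 2.
Multiply by 6: (6 − 9 + 6)F = 12, i.e. 3F = 12.
So F = 4, E = 3·4/2 = 6, V = 3·4/3 = 4.

4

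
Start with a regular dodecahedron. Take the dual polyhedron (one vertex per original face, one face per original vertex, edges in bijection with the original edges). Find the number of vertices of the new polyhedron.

12

The base solid has V = 20, E = 30, F = 12.
The dual swaps V and F and preserves E: V′ = F = 12, E′ = E = 30, F′ = V = 20.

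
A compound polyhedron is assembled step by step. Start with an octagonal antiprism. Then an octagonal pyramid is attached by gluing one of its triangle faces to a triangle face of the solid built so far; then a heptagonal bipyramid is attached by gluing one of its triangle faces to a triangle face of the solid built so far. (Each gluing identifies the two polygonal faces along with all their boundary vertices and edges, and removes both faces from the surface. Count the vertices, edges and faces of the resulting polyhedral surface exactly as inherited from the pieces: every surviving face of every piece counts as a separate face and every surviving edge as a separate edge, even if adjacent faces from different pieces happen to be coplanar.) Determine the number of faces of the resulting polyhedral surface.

An octagonal antiprism: V=16, E=32, F=18.
Attach an octagonal pyramid (V=9, E=16, F=9) along a 3-gon: merge 3 vertices and 3 edges, delete both glued faces → V=22, E=45, F=25.
Attach a heptagonal bipyramid (V=9, E=21, F=14) along a 3-gon: merge 3 vertices and 3 edges, delete both glued faces → V=28, E=63, F=37.
Check: V − E + F = 28 − 63 + 37 = 2.

37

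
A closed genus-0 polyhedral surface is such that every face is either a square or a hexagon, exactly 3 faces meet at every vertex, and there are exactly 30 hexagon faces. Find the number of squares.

6

Let x be the number of squares; then F = 30 + x.
Edge–face incidences: 2E = 6·30 + 4·x = 180 + 4x.
Every vertex has degree 3, so 3V = 2E.
Euler: V − E + F = 2 ⇒ (2E)/3 − E + (30 + x) = 2.
Multiply by 6: 2·(2E) − 3·(2E) + 6·(30 + x) = 12, i.e. 180 + 6x − (180 + 4x) = 12.
Collecting terms: 2x = 12, so x = 6.
Then 2E = 180 + 4·6 = 204, so E = 102, V = 2E/3 = 68, F = 30 + 6 = 36.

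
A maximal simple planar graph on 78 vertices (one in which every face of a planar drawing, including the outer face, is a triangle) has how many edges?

In a plane triangulation 3F = 2E and V − E + F = 2, so E = 3V − 6 = 3·78 − 6 = 228.

228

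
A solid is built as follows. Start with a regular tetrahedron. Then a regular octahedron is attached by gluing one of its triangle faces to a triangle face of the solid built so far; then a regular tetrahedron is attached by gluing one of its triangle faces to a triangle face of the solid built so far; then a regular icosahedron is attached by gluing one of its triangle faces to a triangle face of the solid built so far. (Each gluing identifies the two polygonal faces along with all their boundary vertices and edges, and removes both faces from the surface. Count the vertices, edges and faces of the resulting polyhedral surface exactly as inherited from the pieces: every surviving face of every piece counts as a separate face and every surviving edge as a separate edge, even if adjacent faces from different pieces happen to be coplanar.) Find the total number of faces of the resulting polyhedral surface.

30

A regular tetrahedron: V=4, E=6, F=4.
Attach a regular octahedron (V=6, E=12, F=8) along a 3-gon: merge 3 vertices and 3 edges, delete both glued faces → V=7, E=15, F=10.
Attach a regular tetrahedron (V=4, E=6, F=4) along a 3-gon: merge 3 vertices and 3 edges, delete both glued faces → V=8, E=18, F=12.
Attach a regular icosahedron (V=12, E=30, F=20) along a 3-gon: merge 3 vertices and 3 edges, delete both glued faces → V=17, E=45, F=30.
Check: V − E + F = 17 − 45 + 30 = 2.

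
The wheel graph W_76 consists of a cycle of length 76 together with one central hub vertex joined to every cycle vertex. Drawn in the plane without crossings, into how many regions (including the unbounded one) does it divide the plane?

W_76 has V = 76 + 1 = 77 vertices and E = 2·76 = 152 edges.
By Euler's formula F = 2 − V + E = 2 − 77 + 152 = 77.

77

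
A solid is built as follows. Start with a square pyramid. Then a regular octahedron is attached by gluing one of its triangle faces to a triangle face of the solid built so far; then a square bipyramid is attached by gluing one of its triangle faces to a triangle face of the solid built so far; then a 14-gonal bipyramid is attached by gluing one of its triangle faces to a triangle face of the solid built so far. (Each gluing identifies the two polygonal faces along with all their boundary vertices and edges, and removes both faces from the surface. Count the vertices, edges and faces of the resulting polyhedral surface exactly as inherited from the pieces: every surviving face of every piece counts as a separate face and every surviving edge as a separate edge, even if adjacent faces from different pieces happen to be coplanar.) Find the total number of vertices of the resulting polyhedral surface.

A square pyramid: V=5, E=8, F=5.
Attach a regular octahedron (V=6, E=12, F=8) along a 3-gon: merge 3 vertices and 3 edges, delete both glued faces → V=8, E=17, F=11.
Attach a square bipyramid (V=6, E=12, F=8) along a 3-gon: merge 3 vertices and 3 edges, delete both glued faces → V=11, E=26, F=17.
Attach a 14-gonal bipyramid (V=16, E=42, F=28) along a 3-gon: merge 3 vertices and 3 edges, delete both glued faces → V=24, E=65, F=43.
Check: V − E + F = 24 − 65 + 43 = 2.

24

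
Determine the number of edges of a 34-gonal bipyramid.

102

A bipyramid over an n-gon has 2n triangular faces and n + 2 vertices: V = 34 + 2 = 36, E = 3·34 = 102, F = 2·34 = 68.
Check: V − E + F = 36 − 102 + 68 = 2.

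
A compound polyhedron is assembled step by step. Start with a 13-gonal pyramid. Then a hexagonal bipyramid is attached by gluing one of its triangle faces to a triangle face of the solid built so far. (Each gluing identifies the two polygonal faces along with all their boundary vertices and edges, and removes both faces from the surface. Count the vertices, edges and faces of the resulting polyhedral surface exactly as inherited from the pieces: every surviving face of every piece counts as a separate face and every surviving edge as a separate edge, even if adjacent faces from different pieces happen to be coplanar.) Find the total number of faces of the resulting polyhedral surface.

A 13-gonal pyramid: V=14, E=26, F=14.
Attach a hexagonal bipyramid (V=8, E=18, F=12) along a 3-gon: merge 3 vertices and 3 edges, delete both glued faces → V=19, E=41, F=24.
Check: V − E + F = 19 − 41 + 24 = 2.

24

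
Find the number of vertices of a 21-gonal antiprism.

42

An antiprism on an n-gon has two n-gon caps and 2n triangles: V = 2·21 = 42, E = 4·21 = 84, F = 2·21 + 2 = 44.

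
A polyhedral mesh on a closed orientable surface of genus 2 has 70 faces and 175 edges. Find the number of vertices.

For a closed orientable surface of genus 2, χ = 2 − 2·2 = -2.
V = -2 + E − F = -2 + 175 − 70 = 103.

103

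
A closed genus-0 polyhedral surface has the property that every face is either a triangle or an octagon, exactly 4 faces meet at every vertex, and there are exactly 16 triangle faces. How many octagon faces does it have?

Let x be the number of octagons; then F = 16 + x.
Edge–face incidences: 2E = 3·16 + 8·x = 48 + 8x.
Every vertex has degree 4, so 4V = 2E.
Euler: V − E + F = 2 ⇒ (2E)/4 − E + (16 + x) = 2.
Multiply by 8: 2·(2E) − 4·(2E) + 8·(16 + x) = 16, i.e. 128 + 8x − 2·(48 + 8x) = 16.
Collecting terms: −8x + 32 = 16, so −8x = −16, so x = 2.
Then 2E = 48 + 8·2 = 64, so E = 32, V = 2E/4 = 16, F = 16 + 2 = 18.

2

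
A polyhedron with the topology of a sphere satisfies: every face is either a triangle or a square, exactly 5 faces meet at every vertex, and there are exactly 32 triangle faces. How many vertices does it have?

24

Let x be the number of squares; then F = 32 + x.
Edge–face incidences: 2E = 3·32 + 4·x = 96 + 4x.
Every vertex has degree 5, so 5V = 2E.
Euler: V − E + F = 2 ⇒ (2E)/5 − E + (32 + x) = 2.
Multiply by 10: 2·(2E) − 5·(2E) + 10·(32 + x) = 20, i.e. 320 + 10x − 3·(96 + 4x) = 20.
Collecting terms: −2x + 32 = 20, so −2x = −12, so x = 6.
Then 2E = 96 + 4·6 = 120, so E = 60, V = 2E/5 = 24, F = 32 + 6 = 38.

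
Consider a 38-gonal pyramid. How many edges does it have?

76

A pyramid on an n-gon base has one n-gon and n triangles: V = 38 + 1 = 39, E = 2·38 = 76, F = 38 + 1 = 39.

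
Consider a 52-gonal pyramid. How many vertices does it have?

A pyramid on an n-gon base has one n-gon and n triangles: V = 52 + 1 = 53, E = 2·52 = 104, F = 52 + 1 = 53.

53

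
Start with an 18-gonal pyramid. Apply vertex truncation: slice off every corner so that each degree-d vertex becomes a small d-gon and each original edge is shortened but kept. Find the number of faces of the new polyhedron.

The base solid has V = 19, E = 36, F = 19.
Truncation replaces each original edge-end by a new vertex, so V′ = 2E = 72.
Each original edge survives, and each old vertex of degree d contributes d new edges; summing degrees gives Σd = 2E, so E′ = E + 2E = 3E = 108.
Each original face survives and each original vertex becomes one new face: F′ = F + V = 38.

38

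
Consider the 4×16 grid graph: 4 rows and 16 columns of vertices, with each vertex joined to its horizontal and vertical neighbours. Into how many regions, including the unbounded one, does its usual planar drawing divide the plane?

The grid has V = 4·16 = 64 vertices and E = 4·15 + 16·3 = 108 edges.
F = 2 − V + E = 2 − 64 + 108 = 46.

46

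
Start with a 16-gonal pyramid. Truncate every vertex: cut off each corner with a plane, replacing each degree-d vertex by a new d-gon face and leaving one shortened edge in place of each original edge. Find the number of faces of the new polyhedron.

The base solid has V = 17, E = 32, F = 17.
Truncation replaces each original edge-end by a new vertex, so V′ = 2E = 64.
Each original edge survives, and each old vertex of degree d contributes d new edges; summing degrees gives Σd = 2E, so E′ = E + 2E = 3E = 96.
Each original face survives and each original vertex becomes one new face: F′ = F + V = 34.

34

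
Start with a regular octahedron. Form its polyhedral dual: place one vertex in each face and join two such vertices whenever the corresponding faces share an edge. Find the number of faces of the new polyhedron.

6

The base solid has V = 6, E = 12, F = 8.
The dual swaps V and F and preserves E: V′ = F = 8, E′ = E = 12, F′ = V = 6.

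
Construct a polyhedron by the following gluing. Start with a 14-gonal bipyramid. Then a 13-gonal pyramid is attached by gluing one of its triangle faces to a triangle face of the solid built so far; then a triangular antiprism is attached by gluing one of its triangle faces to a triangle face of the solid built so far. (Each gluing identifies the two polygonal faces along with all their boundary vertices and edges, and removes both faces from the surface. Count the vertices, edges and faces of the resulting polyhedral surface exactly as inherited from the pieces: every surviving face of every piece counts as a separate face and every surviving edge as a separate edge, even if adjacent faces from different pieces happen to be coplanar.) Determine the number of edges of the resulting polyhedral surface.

A 14-gonal bipyramid: V=16, E=42, F=28.
Attach a 13-gonal pyramid (V=14, E=26, F=14) along a 3-gon: merge 3 vertices and 3 edges, delete both glued faces → V=27, E=65, F=40.
Attach a triangular antiprism (V=6, E=12, F=8) along a 3-gon: merge 3 vertices and 3 edges, delete both glued faces → V=30, E=74, F=46.
Check: V − E + F = 30 − 74 + 46 = 2.

74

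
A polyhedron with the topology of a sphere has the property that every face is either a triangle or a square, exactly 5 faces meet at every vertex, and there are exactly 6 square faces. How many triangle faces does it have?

Let x be the number of triangles; then F = 6 + x.
Edge–face incidences: 2E = 4·6 + 3·x = 24 + 3x.
Every vertex has degree 5, so 5V = 2E.
Euler: V − E + F = 2 ⇒ (2E)/5 − E + (6 + x) = 2.
Multiply by 10: 2·(2E) − 5·(2E) + 10·(6 + x) = 20, i.e. 60 + 10x − 3·(24 + 3x) = 20.
Collecting terms: x − 12 = 20, so x = 32.
Then 2E = 24 + 3·32 = 120, so E = 60, V = 2E/5 = 24, F = 6 + 32 = 38.

32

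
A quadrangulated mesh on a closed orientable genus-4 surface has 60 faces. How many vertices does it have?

54

χ = 2 − 2·4 = -6, and every face is a square so 4F = 2E.
E = 4·60/2 = 120. Then V = -6 + E − F = -6 + 120 − 60 = 54.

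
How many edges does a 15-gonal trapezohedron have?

The n-trapezohedron (dual of the n-antiprism) has V = 2·15 + 2 = 32, E = 4·15 = 60, F = 2·15 = 30.

60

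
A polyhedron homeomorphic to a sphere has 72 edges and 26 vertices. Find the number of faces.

Here V − E + F = 2.
F = 2 − V + E = 2 − 26 + 72 = 48.

48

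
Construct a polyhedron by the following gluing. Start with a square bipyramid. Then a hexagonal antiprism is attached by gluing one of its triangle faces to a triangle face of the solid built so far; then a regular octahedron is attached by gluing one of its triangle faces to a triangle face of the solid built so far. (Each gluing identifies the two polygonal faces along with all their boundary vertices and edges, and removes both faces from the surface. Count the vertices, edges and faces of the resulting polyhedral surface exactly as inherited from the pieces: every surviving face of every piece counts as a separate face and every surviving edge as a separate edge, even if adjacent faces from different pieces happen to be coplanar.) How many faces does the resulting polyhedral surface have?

26

A square bipyramid: V=6, E=12, F=8.
Attach a hexagonal antiprism (V=12, E=24, F=14) along a 3-gon: merge 3 vertices and 3 edges, delete both glued faces → V=15, E=33, F=20.
Attach a regular octahedron (V=6, E=12, F=8) along a 3-gon: merge 3 vertices and 3 edges, delete both glued faces → V=18, E=42, F=26.
Check: V − E + F = 18 − 42 + 26 = 2.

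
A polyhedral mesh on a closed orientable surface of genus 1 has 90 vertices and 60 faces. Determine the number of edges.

150

For a closed orientable surface of genus 1, χ = 2 − 2·1 = 0.
E = V + F − (0) = 90 + 60 − (0) = 150.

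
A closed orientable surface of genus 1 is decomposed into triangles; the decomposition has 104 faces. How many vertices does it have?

χ = 2 − 2·1 = 0, and every face is a triangle so 3F = 2E.
E = 3·104/2 = 156. Then V = 0 + E − F = 0 + 156 − 104 = 52.

52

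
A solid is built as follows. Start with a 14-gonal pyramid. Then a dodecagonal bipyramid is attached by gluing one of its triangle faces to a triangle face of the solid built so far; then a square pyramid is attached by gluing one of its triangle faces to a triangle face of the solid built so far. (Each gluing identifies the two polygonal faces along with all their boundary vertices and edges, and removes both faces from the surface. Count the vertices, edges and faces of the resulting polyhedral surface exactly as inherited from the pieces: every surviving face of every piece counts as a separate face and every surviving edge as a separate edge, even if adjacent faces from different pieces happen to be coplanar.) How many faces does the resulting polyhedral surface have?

40

A 14-gonal pyramid: V=15, E=28, F=15.
Attach a dodecagonal bipyramid (V=14, E=36, F=24) along a 3-gon: merge 3 vertices and 3 edges, delete both glued faces → V=26, E=61, F=37.
Attach a square pyramid (V=5, E=8, F=5) along a 3-gon: merge 3 vertices and 3 edges, delete both glued faces → V=28, E=66, F=40.
Check: V − E + F = 28 − 66 + 40 = 2.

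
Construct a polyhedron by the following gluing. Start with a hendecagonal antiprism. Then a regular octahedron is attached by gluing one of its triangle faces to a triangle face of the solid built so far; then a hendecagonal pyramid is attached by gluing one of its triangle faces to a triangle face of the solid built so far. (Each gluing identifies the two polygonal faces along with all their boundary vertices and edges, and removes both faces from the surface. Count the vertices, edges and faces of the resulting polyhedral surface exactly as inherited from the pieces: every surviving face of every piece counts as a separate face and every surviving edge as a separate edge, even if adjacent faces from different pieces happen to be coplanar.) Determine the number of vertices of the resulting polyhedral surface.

34

A hendecagonal antiprism: V=22, E=44, F=24.
Attach a regular octahedron (V=6, E=12, F=8) along a 3-gon: merge 3 vertices and 3 edges, delete both glued faces → V=25, E=53, F=30.
Attach a hendecagonal pyramid (V=12, E=22, F=12) along a 3-gon: merge 3 vertices and 3 edges, delete both glued faces → V=34, E=72, F=40.
Check: V − E + F = 34 − 72 + 40 = 2.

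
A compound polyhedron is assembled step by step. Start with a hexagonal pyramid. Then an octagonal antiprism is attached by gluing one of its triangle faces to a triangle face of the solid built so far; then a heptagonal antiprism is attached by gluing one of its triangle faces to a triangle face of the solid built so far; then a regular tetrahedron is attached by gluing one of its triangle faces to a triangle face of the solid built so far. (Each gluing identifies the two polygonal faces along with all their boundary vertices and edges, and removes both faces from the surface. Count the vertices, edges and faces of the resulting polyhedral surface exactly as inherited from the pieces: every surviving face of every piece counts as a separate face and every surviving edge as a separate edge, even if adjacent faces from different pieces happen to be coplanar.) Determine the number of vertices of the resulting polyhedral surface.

A hexagonal pyramid: V=7, E=12, F=7.
Attach an octagonal antiprism (V=16, E=32, F=18) along a 3-gon: merge 3 vertices and 3 edges, delete both glued faces → V=20, E=41, F=23.
Attach a heptagonal antiprism (V=14, E=28, F=16) along a 3-gon: merge 3 vertices and 3 edges, delete both glued faces → V=31, E=66, F=37.
Attach a regular tetrahedron (V=4, E=6, F=4) along a 3-gon: merge 3 vertices and 3 edges, delete both glued faces → V=32, E=69, F=39.
Check: V − E + F = 32 − 69 + 39 = 2.

32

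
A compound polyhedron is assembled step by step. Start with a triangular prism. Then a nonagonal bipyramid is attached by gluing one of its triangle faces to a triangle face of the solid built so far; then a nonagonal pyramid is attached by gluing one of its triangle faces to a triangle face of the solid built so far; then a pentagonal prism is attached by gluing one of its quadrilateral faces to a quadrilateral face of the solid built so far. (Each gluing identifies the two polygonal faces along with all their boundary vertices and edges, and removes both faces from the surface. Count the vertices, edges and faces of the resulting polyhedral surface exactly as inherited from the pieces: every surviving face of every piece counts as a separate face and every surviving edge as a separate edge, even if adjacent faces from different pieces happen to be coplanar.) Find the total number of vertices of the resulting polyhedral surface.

A triangular prism: V=6, E=9, F=5.
Attach a nonagonal bipyramid (V=11, E=27, F=18) along a 3-gon: merge 3 vertices and 3 edges, delete both glued faces → V=14, E=33, F=21.
Attach a nonagonal pyramid (V=10, E=18, F=10) along a 3-gon: merge 3 vertices and 3 edges, delete both glued faces → V=21, E=48, F=29.
Attach a pentagonal prism (V=10, E=15, F=7) along a 4-gon: merge 4 vertices and 4 edges, delete both glued faces → V=27, E=59, F=34.
Check: V − E + F = 27 − 59 + 34 = 2.

27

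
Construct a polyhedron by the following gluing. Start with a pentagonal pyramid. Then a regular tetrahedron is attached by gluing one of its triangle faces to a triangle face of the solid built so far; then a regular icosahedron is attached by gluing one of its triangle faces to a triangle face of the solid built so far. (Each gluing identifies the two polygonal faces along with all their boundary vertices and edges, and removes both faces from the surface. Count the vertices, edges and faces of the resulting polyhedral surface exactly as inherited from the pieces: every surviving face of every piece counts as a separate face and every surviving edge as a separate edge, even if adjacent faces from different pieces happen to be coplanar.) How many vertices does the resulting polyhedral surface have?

16

A pentagonal pyramid: V=6, E=10, F=6.
Attach a regular tetrahedron (V=4, E=6, F=4) along a 3-gon: merge 3 vertices and 3 edges, delete both glued faces → V=7, E=13, F=8.
Attach a regular icosahedron (V=12, E=30, F=20) along a 3-gon: merge 3 vertices and 3 edges, delete both glued faces → V=16, E=40, F=26.
Check: V − E + F = 16 − 40 + 26 = 2.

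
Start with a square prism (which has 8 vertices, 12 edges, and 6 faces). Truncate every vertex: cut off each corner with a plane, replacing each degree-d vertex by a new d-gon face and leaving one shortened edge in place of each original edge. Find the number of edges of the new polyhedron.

36

Truncation replaces each original edge-end by a new vertex, so V′ = 2E = 24.
Each original edge survives, and each old vertex of degree d contributes d new edges; summing degrees gives Σd = 2E, so E′ = E + 2E = 3E = 36.
Each original face survives and each original vertex becomes one new face: F′ = F + V = 14.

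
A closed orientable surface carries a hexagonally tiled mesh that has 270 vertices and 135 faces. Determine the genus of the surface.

Every face is a hexagon, so 2E = 6·135 = 810, giving E = 405.
χ = V − E + F = 270 − 405 + 135 = 0.
For a closed orientable surface χ = 2 − 2g, so g = (2 − (0))/2 = 1.

1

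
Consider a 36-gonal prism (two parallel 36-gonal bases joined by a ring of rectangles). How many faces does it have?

38

A prism on an n-gon has two n-gon bases and n rectangular sides: V = 2·36 = 72, E = 3·36 = 108, F = 36 + 2 = 38.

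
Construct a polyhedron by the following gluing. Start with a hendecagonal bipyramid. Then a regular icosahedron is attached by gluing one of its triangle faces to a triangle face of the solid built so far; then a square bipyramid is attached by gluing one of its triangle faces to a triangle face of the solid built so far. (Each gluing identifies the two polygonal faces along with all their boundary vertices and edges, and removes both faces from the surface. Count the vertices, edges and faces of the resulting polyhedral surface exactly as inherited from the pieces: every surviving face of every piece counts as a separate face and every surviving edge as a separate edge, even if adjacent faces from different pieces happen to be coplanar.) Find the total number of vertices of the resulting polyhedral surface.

25

A hendecagonal bipyramid: V=13, E=33, F=22.
Attach a regular icosahedron (V=12, E=30, F=20) along a 3-gon: merge 3 vertices and 3 edges, delete both glued faces → V=22, E=60, F=40.
Attach a square bipyramid (V=6, E=12, F=8) along a 3-gon: merge 3 vertices and 3 edges, delete both glued faces → V=25, E=69, F=46.
Check: V − E + F = 25 − 69 + 46 = 2.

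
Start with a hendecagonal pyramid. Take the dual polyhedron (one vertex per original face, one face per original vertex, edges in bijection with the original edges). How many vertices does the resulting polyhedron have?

12

The base solid has V = 12, E = 22, F = 12.
The dual swaps V and F and preserves E: V′ = F = 12, E′ = E = 22, F′ = V = 12.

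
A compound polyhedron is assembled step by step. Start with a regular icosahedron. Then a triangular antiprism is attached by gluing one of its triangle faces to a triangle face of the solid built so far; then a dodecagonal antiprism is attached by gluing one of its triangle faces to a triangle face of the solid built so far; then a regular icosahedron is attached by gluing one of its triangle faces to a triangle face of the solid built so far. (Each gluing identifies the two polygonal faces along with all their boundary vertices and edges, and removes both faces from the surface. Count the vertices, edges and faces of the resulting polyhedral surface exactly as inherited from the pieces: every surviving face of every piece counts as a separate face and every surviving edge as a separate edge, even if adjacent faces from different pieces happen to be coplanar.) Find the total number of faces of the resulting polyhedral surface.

68

A regular icosahedron: V=12, E=30, F=20.
Attach a triangular antiprism (V=6, E=12, F=8) along a 3-gon: merge 3 vertices and 3 edges, delete both glued faces → V=15, E=39, F=26.
Attach a dodecagonal antiprism (V=24, E=48, F=26) along a 3-gon: merge 3 vertices and 3 edges, delete both glued faces → V=36, E=84, F=50.
Attach a regular icosahedron (V=12, E=30, F=20) along a 3-gon: merge 3 vertices and 3 edges, delete both glued faces → V=45, E=111, F=68.
Check: V − E + F = 45 − 111 + 68 = 2.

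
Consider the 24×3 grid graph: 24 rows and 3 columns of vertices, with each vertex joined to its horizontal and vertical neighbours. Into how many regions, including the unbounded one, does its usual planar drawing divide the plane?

47

The grid has V = 24·3 = 72 vertices and E = 24·2 + 3·23 = 117 edges.
F = 2 − V + E = 2 − 72 + 117 = 47.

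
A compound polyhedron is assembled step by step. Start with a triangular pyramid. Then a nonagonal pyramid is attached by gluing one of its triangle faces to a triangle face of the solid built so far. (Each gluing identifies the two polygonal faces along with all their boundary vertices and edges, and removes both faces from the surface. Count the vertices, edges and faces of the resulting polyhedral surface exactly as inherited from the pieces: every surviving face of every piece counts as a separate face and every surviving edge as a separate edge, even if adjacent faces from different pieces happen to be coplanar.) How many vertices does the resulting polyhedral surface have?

A triangular pyramid: V=4, E=6, F=4.
Attach a nonagonal pyramid (V=10, E=18, F=10) along a 3-gon: merge 3 vertices and 3 edges, delete both glued faces → V=11, E=21, F=12.
Check: V − E + F = 11 − 21 + 12 = 2.

11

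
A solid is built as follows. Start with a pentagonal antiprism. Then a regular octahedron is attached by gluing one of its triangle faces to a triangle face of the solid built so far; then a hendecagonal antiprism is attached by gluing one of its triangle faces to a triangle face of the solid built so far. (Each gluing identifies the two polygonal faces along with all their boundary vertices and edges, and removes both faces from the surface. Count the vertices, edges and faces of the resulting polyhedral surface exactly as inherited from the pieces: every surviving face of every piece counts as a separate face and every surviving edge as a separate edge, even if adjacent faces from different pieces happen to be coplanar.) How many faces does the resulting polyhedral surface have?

A pentagonal antiprism: V=10, E=20, F=12.
Attach a regular octahedron (V=6, E=12, F=8) along a 3-gon: merge 3 vertices and 3 edges, delete both glued faces → V=13, E=29, F=18.
Attach a hendecagonal antiprism (V=22, E=44, F=24) along a 3-gon: merge 3 vertices and 3 edges, delete both glued faces → V=32, E=70, F=40.
Check: V − E + F = 32 − 70 + 40 = 2.

40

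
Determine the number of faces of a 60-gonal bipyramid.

120

A bipyramid over an n-gon has 2n triangular faces and n + 2 vertices: V = 60 + 2 = 62, E = 3·60 = 180, F = 2·60 = 120.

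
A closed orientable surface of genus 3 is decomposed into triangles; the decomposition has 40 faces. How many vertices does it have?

χ = 2 − 2·3 = -4, and every face is a triangle so 3F = 2E.
E = 3·40/2 = 60. Then V = -4 + E − F = -4 + 60 − 40 = 16.

16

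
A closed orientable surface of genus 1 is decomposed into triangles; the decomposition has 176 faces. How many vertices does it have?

χ = 2 − 2·1 = 0, and every face is a triangle so 3F = 2E.
E = 3·176/2 = 264. Then V = 0 + E − F = 0 + 264 − 176 = 88.

88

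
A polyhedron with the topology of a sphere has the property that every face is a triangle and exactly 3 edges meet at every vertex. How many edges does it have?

Each face has 3 edges and each edge borders two faces, so 2E = 3F.
Each vertex has degree 3, so 3V = 2E and hence V = 3F/3.
Euler: V − E + F = 2 ⇒ (3F/3) − (3F/2) + F = 2.
Multiply by 6: (6 − 9 + 6)F = 12, i.e. 3F = 12.
So F = 4, E = 3·4/2 = 6, V = 3·4/3 = 4.

6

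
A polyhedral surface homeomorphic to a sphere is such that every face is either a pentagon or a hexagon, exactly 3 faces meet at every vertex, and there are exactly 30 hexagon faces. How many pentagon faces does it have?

12

Let x be the number of pentagons; then F = 30 + x.
Edge–face incidences: 2E = 6·30 + 5·x = 180 + 5x.
Every vertex has degree 3, so 3V = 2E.
Euler: V − E + F = 2 ⇒ (2E)/3 − E + (30 + x) = 2.
Multiply by 6: 2·(2E) − 3·(2E) + 6·(30 + x) = 12, i.e. 180 + 6x − (180 + 5x) = 12.
Collecting terms: x = 12.
Then 2E = 180 + 5·12 = 240, so E = 120, V = 2E/3 = 80, F = 30 + 12 = 42.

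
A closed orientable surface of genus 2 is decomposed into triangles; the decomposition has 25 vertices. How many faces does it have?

χ = 2 − 2·2 = -2, and every face is a triangle so 3F = 2E.
V − E + F = -2 with E = 3F/2 gives 25 − (3/2 − 1)·F = -2, so F = 54 and E = 81.

54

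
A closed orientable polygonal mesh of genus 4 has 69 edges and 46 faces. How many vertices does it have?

17

For a closed orientable surface of genus 4, χ = 2 − 2·4 = -6.
V = -6 + E − F = -6 + 69 − 46 = 17.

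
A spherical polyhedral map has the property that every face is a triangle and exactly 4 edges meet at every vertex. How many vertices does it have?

Each face has 3 edges and each edge borders two faces, so 2E = 3F.
Each vertex has degree 4, so 4V = 2E and hence V = 3F/4.
Euler: V − E + F = 2 ⇒ (3F/4) − (3F/2) + F = 2.
Multiply by 8: (6 − 12 + 8)F = 16, i.e. 2F = 16.
So F = 8, E = 3·8/2 = 12, V = 3·8/4 = 6.

6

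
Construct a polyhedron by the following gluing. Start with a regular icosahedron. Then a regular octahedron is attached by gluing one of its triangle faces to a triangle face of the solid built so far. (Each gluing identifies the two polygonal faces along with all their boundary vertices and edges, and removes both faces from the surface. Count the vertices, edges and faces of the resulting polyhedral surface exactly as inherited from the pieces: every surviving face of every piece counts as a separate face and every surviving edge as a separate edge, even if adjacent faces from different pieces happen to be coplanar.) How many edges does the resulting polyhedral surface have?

A regular icosahedron: V=12, E=30, F=20.
Attach a regular octahedron (V=6, E=12, F=8) along a 3-gon: merge 3 vertices and 3 edges, delete both glued faces → V=15, E=39, F=26.
Check: V − E + F = 15 − 39 + 26 = 2.

39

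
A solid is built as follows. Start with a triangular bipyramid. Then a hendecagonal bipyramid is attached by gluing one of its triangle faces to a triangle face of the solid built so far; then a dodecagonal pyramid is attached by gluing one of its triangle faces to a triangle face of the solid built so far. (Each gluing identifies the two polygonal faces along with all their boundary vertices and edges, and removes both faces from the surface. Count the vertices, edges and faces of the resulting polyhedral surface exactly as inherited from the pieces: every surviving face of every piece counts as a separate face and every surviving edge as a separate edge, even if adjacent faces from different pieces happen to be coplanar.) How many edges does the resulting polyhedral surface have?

A triangular bipyramid: V=5, E=9, F=6.
Attach a hendecagonal bipyramid (V=13, E=33, F=22) along a 3-gon: merge 3 vertices and 3 edges, delete both glued faces → V=15, E=39, F=26.
Attach a dodecagonal pyramid (V=13, E=24, F=13) along a 3-gon: merge 3 vertices and 3 edges, delete both glued faces → V=25, E=60, F=37.
Check: V − E + F = 25 − 60 + 37 = 2.

60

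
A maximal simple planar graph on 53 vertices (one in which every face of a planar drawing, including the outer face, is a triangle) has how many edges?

153

In a plane triangulation 3F = 2E and V − E + F = 2, so E = 3V − 6 = 3·53 − 6 = 153.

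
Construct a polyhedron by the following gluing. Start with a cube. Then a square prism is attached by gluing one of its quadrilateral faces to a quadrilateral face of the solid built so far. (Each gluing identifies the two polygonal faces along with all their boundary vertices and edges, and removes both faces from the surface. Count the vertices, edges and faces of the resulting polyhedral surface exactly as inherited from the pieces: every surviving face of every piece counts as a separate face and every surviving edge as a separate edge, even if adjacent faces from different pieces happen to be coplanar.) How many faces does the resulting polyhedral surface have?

10

A cube: V=8, E=12, F=6.
Attach a square prism (V=8, E=12, F=6) along a 4-gon: merge 4 vertices and 4 edges, delete both glued faces → V=12, E=20, F=10.
Check: V − E + F = 12 − 20 + 10 = 2.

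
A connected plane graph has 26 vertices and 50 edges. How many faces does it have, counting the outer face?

26

Euler's formula for a connected plane graph: V − E + F = 2, so F = 2 − 26 + 50 = 26.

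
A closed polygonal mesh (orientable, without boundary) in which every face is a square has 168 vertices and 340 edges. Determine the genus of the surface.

Every face is a square and each edge borders two faces, so 4F = 2·340, giving F = 170.
χ = V − E + F = 168 − 340 + 170 = -2.
For a closed orientable surface χ = 2 − 2g, so g = (2 − (-2))/2 = 2.

2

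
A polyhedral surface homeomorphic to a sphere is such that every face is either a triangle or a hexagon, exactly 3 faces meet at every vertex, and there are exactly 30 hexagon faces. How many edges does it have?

96

Let x be the number of triangles; then F = 30 + x.
Edge–face incidences: 2E = 6·30 + 3·x = 180 + 3x.
Every vertex has degree 3, so 3V = 2E.
Euler: V − E + F = 2 ⇒ (2E)/3 − E + (30 + x) = 2.
Multiply by 6: 2·(2E) − 3·(2E) + 6·(30 + x) = 12, i.e. 180 + 6x − (180 + 3x) = 12.
Collecting terms: 3x = 12, so x = 4.
Then 2E = 180 + 3·4 = 192, so E = 96, V = 2E/3 = 64, F = 30 + 4 = 34.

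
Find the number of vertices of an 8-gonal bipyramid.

A bipyramid over an n-gon has 2n triangular faces and n + 2 vertices: V = 8 + 2 = 10, E = 3·8 = 24, F = 2·8 = 16.

10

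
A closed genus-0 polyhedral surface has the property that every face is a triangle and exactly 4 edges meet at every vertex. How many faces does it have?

8

Each face has 3 edges and each edge borders two faces, so 2E = 3F.
Each vertex has degree 4, so 4V = 2E and hence V = 3F/4.
Euler: V − E + F = 2 ⇒ (3F/4) − (3F/2) + F = 2.
Multiply by 8: (6 − 12 + 8)F = 16, i.e. 2F = 16.
So F = 8, E = 3·8/2 = 12, V = 3·8/4 = 6.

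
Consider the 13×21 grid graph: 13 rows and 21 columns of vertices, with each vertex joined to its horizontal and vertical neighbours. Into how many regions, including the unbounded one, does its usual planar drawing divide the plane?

The grid has V = 13·21 = 273 vertices and E = 13·20 + 21·12 = 512 edges.
F = 2 − V + E = 2 − 273 + 512 = 241.

241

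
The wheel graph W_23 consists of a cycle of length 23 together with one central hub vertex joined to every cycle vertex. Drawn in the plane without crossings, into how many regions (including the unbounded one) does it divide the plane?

W_23 has V = 23 + 1 = 24 vertices and E = 2·23 = 46 edges.
By Euler's formula F = 2 − V + E = 2 − 24 + 46 = 24.

24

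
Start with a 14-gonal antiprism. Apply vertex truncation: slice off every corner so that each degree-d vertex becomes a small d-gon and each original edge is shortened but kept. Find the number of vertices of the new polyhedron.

The base solid has V = 28, E = 56, F = 30.
Truncation replaces each original edge-end by a new vertex, so V′ = 2E = 112.
Each original edge survives, and each old vertex of degree d contributes d new edges; summing degrees gives Σd = 2E, so E′ = E + 2E = 3E = 168.
Each original face survives and each original vertex becomes one new face: F′ = F + V = 58.

112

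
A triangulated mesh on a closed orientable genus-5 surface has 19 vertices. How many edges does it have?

χ = 2 − 2·5 = -8, and every face is a triangle so 3F = 2E.
V − E + F = -8 with E = 3F/2 gives 19 − (3/2 − 1)·F = -8, so F = 54 and E = 81.

81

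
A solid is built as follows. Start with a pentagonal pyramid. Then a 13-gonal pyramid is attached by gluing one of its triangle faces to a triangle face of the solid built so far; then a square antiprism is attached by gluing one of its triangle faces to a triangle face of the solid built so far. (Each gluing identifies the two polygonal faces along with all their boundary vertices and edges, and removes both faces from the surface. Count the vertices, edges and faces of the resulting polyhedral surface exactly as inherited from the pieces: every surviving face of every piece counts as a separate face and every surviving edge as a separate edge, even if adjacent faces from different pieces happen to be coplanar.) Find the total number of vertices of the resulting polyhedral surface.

22

A pentagonal pyramid: V=6, E=10, F=6.
Attach a 13-gonal pyramid (V=14, E=26, F=14) along a 3-gon: merge 3 vertices and 3 edges, delete both glued faces → V=17, E=33, F=18.
Attach a square antiprism (V=8, E=16, F=10) along a 3-gon: merge 3 vertices and 3 edges, delete both glued faces → V=22, E=46, F=26.
Check: V − E + F = 22 − 46 + 26 = 2.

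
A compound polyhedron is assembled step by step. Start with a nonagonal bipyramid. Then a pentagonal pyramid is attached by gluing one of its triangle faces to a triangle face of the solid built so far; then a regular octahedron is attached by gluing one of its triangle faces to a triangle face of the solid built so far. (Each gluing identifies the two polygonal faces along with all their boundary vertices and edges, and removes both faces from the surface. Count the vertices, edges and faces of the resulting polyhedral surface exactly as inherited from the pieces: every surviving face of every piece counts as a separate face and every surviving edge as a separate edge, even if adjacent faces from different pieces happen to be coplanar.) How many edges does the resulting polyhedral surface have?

A nonagonal bipyramid: V=11, E=27, F=18.
Attach a pentagonal pyramid (V=6, E=10, F=6) along a 3-gon: merge 3 vertices and 3 edges, delete both glued faces → V=14, E=34, F=22.
Attach a regular octahedron (V=6, E=12, F=8) along a 3-gon: merge 3 vertices and 3 edges, delete both glued faces → V=17, E=43, F=28.
Check: V − E + F = 17 − 43 + 28 = 2.

43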